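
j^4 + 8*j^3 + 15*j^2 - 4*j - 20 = (j - 1)*(j + 2)^2*(j + 5)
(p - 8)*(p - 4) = p^2 - 12*p + 32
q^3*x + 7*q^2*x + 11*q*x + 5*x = (q + 1)*(q + 5)*(q*x + x)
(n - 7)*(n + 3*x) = n^2 + 3*n*x - 7*n - 21*x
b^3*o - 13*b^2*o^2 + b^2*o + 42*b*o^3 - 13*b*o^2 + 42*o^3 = (b - 7*o)*(b - 6*o)*(b*o + o)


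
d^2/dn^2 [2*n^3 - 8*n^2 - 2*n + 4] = 12*n - 16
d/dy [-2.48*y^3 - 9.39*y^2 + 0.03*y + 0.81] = -7.44*y^2 - 18.78*y + 0.03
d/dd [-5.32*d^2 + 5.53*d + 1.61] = 5.53 - 10.64*d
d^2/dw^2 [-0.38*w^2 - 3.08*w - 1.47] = -0.760000000000000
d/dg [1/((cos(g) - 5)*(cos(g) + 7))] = 2*(cos(g) + 1)*sin(g)/((cos(g) - 5)^2*(cos(g) + 7)^2)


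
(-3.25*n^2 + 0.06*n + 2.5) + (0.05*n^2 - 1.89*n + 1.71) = -3.2*n^2 - 1.83*n + 4.21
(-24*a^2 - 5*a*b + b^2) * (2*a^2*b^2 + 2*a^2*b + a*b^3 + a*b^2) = -48*a^4*b^2 - 48*a^4*b - 34*a^3*b^3 - 34*a^3*b^2 - 3*a^2*b^4 - 3*a^2*b^3 + a*b^5 + a*b^4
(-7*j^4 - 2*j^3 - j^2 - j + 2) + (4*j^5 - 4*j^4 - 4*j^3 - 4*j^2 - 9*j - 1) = 4*j^5 - 11*j^4 - 6*j^3 - 5*j^2 - 10*j + 1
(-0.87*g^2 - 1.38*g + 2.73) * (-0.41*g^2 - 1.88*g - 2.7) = 0.3567*g^4 + 2.2014*g^3 + 3.8241*g^2 - 1.4064*g - 7.371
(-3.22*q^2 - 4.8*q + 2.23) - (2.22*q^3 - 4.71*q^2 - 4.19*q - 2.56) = -2.22*q^3 + 1.49*q^2 - 0.609999999999999*q + 4.79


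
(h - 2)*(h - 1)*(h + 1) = h^3 - 2*h^2 - h + 2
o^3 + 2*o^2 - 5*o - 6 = (o - 2)*(o + 1)*(o + 3)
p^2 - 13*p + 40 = (p - 8)*(p - 5)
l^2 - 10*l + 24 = (l - 6)*(l - 4)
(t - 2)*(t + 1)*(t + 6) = t^3 + 5*t^2 - 8*t - 12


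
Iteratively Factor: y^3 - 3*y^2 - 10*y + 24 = (y + 3)*(y^2 - 6*y + 8) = (y - 4)*(y + 3)*(y - 2)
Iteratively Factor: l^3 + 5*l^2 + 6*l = (l + 3)*(l^2 + 2*l) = (l + 2)*(l + 3)*(l)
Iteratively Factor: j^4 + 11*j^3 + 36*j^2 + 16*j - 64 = (j - 1)*(j^3 + 12*j^2 + 48*j + 64) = (j - 1)*(j + 4)*(j^2 + 8*j + 16) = (j - 1)*(j + 4)^2*(j + 4)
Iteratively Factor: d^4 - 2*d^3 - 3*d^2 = (d + 1)*(d^3 - 3*d^2) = d*(d + 1)*(d^2 - 3*d) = d*(d - 3)*(d + 1)*(d)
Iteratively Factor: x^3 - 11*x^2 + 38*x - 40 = (x - 5)*(x^2 - 6*x + 8) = (x - 5)*(x - 2)*(x - 4)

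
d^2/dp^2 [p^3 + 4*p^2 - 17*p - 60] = 6*p + 8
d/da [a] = 1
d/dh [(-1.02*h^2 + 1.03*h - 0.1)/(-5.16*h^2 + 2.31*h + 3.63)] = (2.9586*h^2 - 8.4372*h + 3.9699)/(26.6256*h^4 - 23.8392*h^3 - 32.1255*h^2 + 16.7706*h + 13.1769)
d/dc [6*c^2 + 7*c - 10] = 12*c + 7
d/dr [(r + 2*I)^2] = 2*r + 4*I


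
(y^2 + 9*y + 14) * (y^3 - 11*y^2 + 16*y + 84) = y^5 - 2*y^4 - 69*y^3 + 74*y^2 + 980*y + 1176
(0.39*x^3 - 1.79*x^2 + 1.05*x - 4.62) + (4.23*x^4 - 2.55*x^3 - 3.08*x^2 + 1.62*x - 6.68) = 4.23*x^4 - 2.16*x^3 - 4.87*x^2 + 2.67*x - 11.3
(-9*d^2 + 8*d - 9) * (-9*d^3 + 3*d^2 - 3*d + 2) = 81*d^5 - 99*d^4 + 132*d^3 - 69*d^2 + 43*d - 18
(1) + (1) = 2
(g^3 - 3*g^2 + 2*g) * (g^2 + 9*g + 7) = g^5 + 6*g^4 - 18*g^3 - 3*g^2 + 14*g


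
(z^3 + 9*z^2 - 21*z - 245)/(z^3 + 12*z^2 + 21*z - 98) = (z - 5)/(z - 2)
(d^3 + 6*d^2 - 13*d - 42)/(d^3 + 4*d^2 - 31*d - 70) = (d - 3)/(d - 5)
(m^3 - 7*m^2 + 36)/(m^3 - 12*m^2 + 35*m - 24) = (m^2 - 4*m - 12)/(m^2 - 9*m + 8)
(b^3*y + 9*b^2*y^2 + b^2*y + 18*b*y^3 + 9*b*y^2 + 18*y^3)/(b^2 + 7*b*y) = y*(b^3 + 9*b^2*y + b^2 + 18*b*y^2 + 9*b*y + 18*y^2)/(b*(b + 7*y))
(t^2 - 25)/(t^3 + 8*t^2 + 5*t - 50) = (t - 5)/(t^2 + 3*t - 10)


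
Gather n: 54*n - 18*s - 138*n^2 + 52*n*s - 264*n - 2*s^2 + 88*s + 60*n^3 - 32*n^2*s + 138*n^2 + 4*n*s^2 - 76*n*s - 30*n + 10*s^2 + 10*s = 60*n^3 - 32*n^2*s + n*(4*s^2 - 24*s - 240) + 8*s^2 + 80*s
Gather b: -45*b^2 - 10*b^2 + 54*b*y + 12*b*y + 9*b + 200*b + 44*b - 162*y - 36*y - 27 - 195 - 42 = -55*b^2 + b*(66*y + 253) - 198*y - 264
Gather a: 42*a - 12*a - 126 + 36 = 30*a - 90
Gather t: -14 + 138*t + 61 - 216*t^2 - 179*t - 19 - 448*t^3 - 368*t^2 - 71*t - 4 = -448*t^3 - 584*t^2 - 112*t + 24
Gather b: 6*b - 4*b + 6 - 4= 2*b + 2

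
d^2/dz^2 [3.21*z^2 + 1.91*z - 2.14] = 6.42000000000000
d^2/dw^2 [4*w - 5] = 0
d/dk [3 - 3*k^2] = -6*k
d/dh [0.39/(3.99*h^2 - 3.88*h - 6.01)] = (1.5132 - 3.1122*h)/(-3.99*h^2 + 3.88*h + 6.01)^2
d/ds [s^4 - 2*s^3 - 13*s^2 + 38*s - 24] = 4*s^3 - 6*s^2 - 26*s + 38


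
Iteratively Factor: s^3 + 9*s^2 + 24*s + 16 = (s + 4)*(s^2 + 5*s + 4) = (s + 1)*(s + 4)*(s + 4)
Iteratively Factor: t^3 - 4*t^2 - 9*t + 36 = (t - 4)*(t^2 - 9) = (t - 4)*(t - 3)*(t + 3)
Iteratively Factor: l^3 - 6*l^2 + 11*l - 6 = (l - 2)*(l^2 - 4*l + 3) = (l - 3)*(l - 2)*(l - 1)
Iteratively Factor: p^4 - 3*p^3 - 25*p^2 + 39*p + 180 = (p - 5)*(p^3 + 2*p^2 - 15*p - 36) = (p - 5)*(p - 4)*(p^2 + 6*p + 9) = (p - 5)*(p - 4)*(p + 3)*(p + 3)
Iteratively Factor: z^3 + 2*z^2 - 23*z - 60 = (z + 3)*(z^2 - z - 20) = (z + 3)*(z + 4)*(z - 5)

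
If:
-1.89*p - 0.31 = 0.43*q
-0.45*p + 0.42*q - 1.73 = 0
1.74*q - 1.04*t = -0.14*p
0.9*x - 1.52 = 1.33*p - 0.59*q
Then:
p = -0.89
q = 3.17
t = 5.19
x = -1.70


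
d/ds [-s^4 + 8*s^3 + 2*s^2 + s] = -4*s^3 + 24*s^2 + 4*s + 1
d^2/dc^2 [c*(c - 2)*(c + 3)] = 6*c + 2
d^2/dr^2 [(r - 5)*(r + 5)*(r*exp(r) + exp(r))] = (r^3 + 7*r^2 - 15*r - 73)*exp(r)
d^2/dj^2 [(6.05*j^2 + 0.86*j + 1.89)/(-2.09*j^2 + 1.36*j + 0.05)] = (-41.906172*j^3 - 53.327604*j^2 + 31.693596*j - 7.299788)/(9.129329*j^6 - 17.821848*j^5 + 10.941777*j^4 - 1.662736*j^3 - 0.261765*j^2 - 0.0102*j - 0.000125)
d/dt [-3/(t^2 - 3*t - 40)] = 3*(2*t - 3)/(-t^2 + 3*t + 40)^2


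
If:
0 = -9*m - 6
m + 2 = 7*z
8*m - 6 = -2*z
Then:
No Solution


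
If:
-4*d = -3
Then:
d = 3/4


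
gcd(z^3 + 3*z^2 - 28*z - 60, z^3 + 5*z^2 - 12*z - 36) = z^2 + 8*z + 12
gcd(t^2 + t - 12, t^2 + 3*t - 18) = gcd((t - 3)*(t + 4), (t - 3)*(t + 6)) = t - 3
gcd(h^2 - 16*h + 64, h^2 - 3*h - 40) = h - 8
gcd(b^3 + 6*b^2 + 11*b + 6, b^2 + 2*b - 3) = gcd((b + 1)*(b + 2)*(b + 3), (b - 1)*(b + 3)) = b + 3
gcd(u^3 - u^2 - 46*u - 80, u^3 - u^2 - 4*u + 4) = u + 2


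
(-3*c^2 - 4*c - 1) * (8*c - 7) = -24*c^3 - 11*c^2 + 20*c + 7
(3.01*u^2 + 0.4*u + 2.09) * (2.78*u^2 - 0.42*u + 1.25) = 8.3678*u^4 - 0.1522*u^3 + 9.4047*u^2 - 0.3778*u + 2.6125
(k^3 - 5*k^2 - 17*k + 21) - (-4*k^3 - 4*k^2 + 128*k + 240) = 5*k^3 - k^2 - 145*k - 219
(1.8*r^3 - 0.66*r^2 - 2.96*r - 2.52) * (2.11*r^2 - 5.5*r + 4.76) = 3.798*r^5 - 11.2926*r^4 + 5.9524*r^3 + 7.8212*r^2 - 0.2296*r - 11.9952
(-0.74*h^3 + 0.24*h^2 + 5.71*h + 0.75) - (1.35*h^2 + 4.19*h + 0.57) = -0.74*h^3 - 1.11*h^2 + 1.52*h + 0.18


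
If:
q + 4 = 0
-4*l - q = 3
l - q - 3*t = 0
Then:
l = 1/4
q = -4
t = 17/12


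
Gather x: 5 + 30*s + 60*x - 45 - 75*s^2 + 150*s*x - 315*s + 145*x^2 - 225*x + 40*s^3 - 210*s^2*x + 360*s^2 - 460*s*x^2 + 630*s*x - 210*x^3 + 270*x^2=40*s^3 + 285*s^2 - 285*s - 210*x^3 + x^2*(415 - 460*s) + x*(-210*s^2 + 780*s - 165) - 40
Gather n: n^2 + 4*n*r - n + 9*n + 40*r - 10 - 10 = n^2 + n*(4*r + 8) + 40*r - 20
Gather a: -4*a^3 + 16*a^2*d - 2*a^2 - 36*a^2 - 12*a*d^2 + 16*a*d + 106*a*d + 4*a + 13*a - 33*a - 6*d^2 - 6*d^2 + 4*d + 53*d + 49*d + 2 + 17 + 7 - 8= -4*a^3 + a^2*(16*d - 38) + a*(-12*d^2 + 122*d - 16) - 12*d^2 + 106*d + 18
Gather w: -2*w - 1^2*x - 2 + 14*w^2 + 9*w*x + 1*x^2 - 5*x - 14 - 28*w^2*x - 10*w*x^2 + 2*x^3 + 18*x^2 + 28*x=w^2*(14 - 28*x) + w*(-10*x^2 + 9*x - 2) + 2*x^3 + 19*x^2 + 22*x - 16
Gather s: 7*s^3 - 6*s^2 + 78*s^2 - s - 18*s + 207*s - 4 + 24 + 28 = 7*s^3 + 72*s^2 + 188*s + 48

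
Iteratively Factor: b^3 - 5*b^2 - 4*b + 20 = (b - 2)*(b^2 - 3*b - 10) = (b - 5)*(b - 2)*(b + 2)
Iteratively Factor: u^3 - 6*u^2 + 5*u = (u - 5)*(u^2 - u) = u*(u - 5)*(u - 1)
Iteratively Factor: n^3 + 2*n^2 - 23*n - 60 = (n - 5)*(n^2 + 7*n + 12) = (n - 5)*(n + 3)*(n + 4)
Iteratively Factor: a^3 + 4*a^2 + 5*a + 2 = (a + 1)*(a^2 + 3*a + 2) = (a + 1)^2*(a + 2)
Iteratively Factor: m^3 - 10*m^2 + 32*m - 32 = (m - 4)*(m^2 - 6*m + 8) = (m - 4)^2*(m - 2)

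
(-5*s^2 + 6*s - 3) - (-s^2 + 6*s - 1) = -4*s^2 - 2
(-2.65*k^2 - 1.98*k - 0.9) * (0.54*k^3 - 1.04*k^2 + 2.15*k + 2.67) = -1.431*k^5 + 1.6868*k^4 - 4.1243*k^3 - 10.3965*k^2 - 7.2216*k - 2.403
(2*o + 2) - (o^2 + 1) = -o^2 + 2*o + 1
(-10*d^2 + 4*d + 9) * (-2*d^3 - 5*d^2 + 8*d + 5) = 20*d^5 + 42*d^4 - 118*d^3 - 63*d^2 + 92*d + 45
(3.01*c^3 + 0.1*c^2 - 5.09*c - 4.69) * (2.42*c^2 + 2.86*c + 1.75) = 7.2842*c^5 + 8.8506*c^4 - 6.7643*c^3 - 25.7322*c^2 - 22.3209*c - 8.2075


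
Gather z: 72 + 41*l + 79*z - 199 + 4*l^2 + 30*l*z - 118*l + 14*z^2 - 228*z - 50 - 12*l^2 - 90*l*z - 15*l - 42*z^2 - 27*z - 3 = -8*l^2 - 92*l - 28*z^2 + z*(-60*l - 176) - 180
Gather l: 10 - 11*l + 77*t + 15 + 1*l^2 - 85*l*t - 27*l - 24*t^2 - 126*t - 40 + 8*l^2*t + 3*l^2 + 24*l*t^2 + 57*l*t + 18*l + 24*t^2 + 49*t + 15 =l^2*(8*t + 4) + l*(24*t^2 - 28*t - 20)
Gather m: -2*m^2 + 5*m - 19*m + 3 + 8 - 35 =-2*m^2 - 14*m - 24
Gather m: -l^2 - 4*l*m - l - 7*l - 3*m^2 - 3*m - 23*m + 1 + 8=-l^2 - 8*l - 3*m^2 + m*(-4*l - 26) + 9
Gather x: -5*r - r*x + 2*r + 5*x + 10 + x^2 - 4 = -3*r + x^2 + x*(5 - r) + 6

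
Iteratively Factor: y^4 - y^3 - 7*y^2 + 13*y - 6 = (y - 1)*(y^3 - 7*y + 6) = (y - 1)*(y + 3)*(y^2 - 3*y + 2) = (y - 2)*(y - 1)*(y + 3)*(y - 1)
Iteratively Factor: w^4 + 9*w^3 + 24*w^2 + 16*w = (w + 4)*(w^3 + 5*w^2 + 4*w) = (w + 1)*(w + 4)*(w^2 + 4*w) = w*(w + 1)*(w + 4)*(w + 4)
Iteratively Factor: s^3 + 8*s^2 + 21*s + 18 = (s + 3)*(s^2 + 5*s + 6) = (s + 2)*(s + 3)*(s + 3)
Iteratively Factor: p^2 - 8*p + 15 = (p - 5)*(p - 3)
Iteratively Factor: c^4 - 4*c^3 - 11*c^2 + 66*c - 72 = (c - 2)*(c^3 - 2*c^2 - 15*c + 36) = (c - 3)*(c - 2)*(c^2 + c - 12) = (c - 3)^2*(c - 2)*(c + 4)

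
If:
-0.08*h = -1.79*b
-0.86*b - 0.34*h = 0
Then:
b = 0.00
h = 0.00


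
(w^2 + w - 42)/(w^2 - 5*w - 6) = (w + 7)/(w + 1)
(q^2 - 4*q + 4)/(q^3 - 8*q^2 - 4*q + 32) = (q - 2)/(q^2 - 6*q - 16)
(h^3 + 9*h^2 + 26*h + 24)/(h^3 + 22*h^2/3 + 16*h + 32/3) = 3*(h + 3)/(3*h + 4)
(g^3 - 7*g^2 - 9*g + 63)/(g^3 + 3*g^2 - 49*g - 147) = (g - 3)/(g + 7)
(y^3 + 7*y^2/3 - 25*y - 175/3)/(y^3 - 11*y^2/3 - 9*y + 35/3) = (y + 5)/(y - 1)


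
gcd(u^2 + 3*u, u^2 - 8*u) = u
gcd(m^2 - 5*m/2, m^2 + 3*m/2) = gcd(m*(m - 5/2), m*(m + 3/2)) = m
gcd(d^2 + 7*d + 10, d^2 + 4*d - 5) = d + 5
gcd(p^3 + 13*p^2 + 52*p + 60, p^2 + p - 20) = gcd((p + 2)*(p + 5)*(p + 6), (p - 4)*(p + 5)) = p + 5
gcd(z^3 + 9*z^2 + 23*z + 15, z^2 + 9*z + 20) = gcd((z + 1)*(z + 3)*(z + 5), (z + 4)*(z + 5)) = z + 5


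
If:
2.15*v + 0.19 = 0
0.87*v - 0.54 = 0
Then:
No Solution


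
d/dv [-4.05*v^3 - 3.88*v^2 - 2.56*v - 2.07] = -12.15*v^2 - 7.76*v - 2.56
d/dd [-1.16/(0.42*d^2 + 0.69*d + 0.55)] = (0.9744*d + 0.8004)/(0.42*d^2 + 0.69*d + 0.55)^2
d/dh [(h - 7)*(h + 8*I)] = 2*h - 7 + 8*I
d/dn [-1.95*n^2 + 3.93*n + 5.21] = 3.93 - 3.9*n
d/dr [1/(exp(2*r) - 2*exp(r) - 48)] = 2*(1 - exp(r))*exp(r)/(-exp(2*r) + 2*exp(r) + 48)^2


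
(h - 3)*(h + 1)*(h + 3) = h^3 + h^2 - 9*h - 9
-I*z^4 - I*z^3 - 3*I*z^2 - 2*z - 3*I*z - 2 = (z - I)^2*(z + 2*I)*(-I*z - I)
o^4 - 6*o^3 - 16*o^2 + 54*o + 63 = (o - 7)*(o - 3)*(o + 1)*(o + 3)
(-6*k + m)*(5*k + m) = -30*k^2 - k*m + m^2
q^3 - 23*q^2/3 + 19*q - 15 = (q - 3)^2*(q - 5/3)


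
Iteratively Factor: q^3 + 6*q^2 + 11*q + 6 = (q + 2)*(q^2 + 4*q + 3) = (q + 2)*(q + 3)*(q + 1)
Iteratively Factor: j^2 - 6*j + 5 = (j - 5)*(j - 1)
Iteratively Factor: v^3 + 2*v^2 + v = (v)*(v^2 + 2*v + 1) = v*(v + 1)*(v + 1)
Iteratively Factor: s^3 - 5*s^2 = (s - 5)*(s^2) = s*(s - 5)*(s)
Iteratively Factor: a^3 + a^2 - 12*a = (a)*(a^2 + a - 12) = a*(a - 3)*(a + 4)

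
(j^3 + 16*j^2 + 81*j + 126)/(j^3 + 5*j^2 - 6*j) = (j^2 + 10*j + 21)/(j*(j - 1))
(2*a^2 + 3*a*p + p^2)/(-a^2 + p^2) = (2*a + p)/(-a + p)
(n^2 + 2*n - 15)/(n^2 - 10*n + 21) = (n + 5)/(n - 7)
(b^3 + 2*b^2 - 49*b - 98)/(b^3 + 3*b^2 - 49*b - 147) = (b + 2)/(b + 3)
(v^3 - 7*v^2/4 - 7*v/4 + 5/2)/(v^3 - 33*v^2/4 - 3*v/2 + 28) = (4*v^2 + v - 5)/(4*v^2 - 25*v - 56)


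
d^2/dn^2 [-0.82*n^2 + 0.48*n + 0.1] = -1.64000000000000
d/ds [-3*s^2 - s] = -6*s - 1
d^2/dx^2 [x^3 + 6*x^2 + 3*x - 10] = 6*x + 12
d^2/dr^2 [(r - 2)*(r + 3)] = 2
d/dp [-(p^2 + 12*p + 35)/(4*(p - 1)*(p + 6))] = (7*p^2 + 82*p + 247)/(4*(p^4 + 10*p^3 + 13*p^2 - 60*p + 36))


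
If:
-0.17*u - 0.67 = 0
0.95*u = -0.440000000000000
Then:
No Solution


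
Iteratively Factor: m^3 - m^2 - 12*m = (m + 3)*(m^2 - 4*m) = (m - 4)*(m + 3)*(m)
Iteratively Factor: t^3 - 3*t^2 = (t - 3)*(t^2) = t*(t - 3)*(t)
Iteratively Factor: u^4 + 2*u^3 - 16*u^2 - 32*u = (u - 4)*(u^3 + 6*u^2 + 8*u) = (u - 4)*(u + 2)*(u^2 + 4*u) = u*(u - 4)*(u + 2)*(u + 4)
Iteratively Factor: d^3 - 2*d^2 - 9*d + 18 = (d - 3)*(d^2 + d - 6) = (d - 3)*(d + 3)*(d - 2)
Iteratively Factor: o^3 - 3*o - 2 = (o - 2)*(o^2 + 2*o + 1) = (o - 2)*(o + 1)*(o + 1)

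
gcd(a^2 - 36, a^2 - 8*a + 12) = a - 6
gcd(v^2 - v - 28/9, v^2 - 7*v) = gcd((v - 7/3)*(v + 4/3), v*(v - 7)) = 1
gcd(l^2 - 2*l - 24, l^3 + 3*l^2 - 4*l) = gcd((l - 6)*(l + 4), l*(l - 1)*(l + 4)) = l + 4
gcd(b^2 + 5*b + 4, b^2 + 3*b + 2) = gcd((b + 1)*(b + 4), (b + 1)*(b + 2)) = b + 1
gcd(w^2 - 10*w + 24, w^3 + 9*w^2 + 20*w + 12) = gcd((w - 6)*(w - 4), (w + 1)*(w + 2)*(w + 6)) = 1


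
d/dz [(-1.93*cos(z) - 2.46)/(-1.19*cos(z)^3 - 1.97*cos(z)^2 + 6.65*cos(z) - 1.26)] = (4.5934*cos(z)^3 + 12.5843*cos(z)^2 + 9.6924*cos(z) - 18.7908)*sin(z)/(1.4161*cos(z)^6 + 4.6886*cos(z)^5 - 11.9461*cos(z)^4 - 23.2022*cos(z)^3 + 49.1869*cos(z)^2 - 16.758*cos(z) + 1.5876)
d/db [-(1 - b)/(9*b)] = 1/(9*b^2)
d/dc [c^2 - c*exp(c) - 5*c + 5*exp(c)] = -c*exp(c) + 2*c + 4*exp(c) - 5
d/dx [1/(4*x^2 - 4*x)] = (1 - 2*x)/(4*x^2*(x - 1)^2)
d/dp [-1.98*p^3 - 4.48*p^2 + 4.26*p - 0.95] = -5.94*p^2 - 8.96*p + 4.26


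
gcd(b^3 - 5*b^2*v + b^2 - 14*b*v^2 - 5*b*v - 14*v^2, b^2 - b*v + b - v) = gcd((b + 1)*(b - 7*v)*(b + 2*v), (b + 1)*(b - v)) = b + 1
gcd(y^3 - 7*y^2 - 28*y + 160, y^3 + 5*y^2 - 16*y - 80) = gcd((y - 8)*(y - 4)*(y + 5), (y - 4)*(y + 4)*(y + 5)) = y^2 + y - 20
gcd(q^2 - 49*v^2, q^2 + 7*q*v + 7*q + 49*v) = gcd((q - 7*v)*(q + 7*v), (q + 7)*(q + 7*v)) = q + 7*v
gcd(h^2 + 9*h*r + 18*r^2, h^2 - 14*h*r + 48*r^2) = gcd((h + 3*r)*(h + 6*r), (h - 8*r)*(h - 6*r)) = 1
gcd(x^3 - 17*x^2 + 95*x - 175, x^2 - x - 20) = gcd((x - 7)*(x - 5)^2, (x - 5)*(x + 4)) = x - 5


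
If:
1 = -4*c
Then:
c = -1/4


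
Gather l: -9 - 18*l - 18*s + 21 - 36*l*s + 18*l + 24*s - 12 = -36*l*s + 6*s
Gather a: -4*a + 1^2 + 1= 2 - 4*a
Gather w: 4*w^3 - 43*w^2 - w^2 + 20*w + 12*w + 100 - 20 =4*w^3 - 44*w^2 + 32*w + 80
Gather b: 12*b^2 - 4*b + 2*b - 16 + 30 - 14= 12*b^2 - 2*b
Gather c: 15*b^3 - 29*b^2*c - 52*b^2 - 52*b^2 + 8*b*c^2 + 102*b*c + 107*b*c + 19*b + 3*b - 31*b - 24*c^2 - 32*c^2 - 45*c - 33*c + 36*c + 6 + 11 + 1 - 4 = 15*b^3 - 104*b^2 - 9*b + c^2*(8*b - 56) + c*(-29*b^2 + 209*b - 42) + 14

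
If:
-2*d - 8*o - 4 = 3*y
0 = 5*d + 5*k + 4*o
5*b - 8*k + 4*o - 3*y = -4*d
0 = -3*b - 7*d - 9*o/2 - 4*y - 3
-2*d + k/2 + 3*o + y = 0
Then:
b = 16556/16265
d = -6788/16265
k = 9084/16265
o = -574/3253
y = -9508/16265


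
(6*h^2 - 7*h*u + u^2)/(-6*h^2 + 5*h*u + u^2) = (-6*h + u)/(6*h + u)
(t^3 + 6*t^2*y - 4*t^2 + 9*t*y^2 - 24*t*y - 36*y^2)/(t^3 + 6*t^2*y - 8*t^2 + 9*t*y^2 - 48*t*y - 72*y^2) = (t - 4)/(t - 8)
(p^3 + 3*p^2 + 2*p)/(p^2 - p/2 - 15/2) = 2*p*(p^2 + 3*p + 2)/(2*p^2 - p - 15)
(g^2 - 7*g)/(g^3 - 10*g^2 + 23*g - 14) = g/(g^2 - 3*g + 2)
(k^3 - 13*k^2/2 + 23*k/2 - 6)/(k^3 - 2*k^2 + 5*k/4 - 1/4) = 2*(2*k^2 - 11*k + 12)/(4*k^2 - 4*k + 1)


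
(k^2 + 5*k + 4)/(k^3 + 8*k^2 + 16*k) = (k + 1)/(k*(k + 4))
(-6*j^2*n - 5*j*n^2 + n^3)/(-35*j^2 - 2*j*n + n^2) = n*(6*j^2 + 5*j*n - n^2)/(35*j^2 + 2*j*n - n^2)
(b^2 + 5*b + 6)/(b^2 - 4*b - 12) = (b + 3)/(b - 6)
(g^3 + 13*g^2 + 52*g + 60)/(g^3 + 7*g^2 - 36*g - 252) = (g^2 + 7*g + 10)/(g^2 + g - 42)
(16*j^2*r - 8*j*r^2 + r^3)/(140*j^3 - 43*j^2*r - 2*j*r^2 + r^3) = r*(-4*j + r)/(-35*j^2 + 2*j*r + r^2)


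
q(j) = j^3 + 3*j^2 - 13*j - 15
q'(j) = 3*j^2 + 6*j - 13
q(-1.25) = 3.98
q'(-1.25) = -15.81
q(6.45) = 294.29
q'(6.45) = 150.51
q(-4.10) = 19.81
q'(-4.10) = 12.83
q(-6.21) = -58.06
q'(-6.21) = 65.43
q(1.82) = -22.69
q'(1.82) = 7.86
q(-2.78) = 22.84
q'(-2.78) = -6.49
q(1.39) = -24.59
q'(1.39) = 1.14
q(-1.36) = 5.71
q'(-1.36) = -15.61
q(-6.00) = -45.00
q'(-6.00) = 59.00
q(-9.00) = -384.00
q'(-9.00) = 176.00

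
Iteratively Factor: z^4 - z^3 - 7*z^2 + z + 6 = (z + 1)*(z^3 - 2*z^2 - 5*z + 6) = (z + 1)*(z + 2)*(z^2 - 4*z + 3) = (z - 3)*(z + 1)*(z + 2)*(z - 1)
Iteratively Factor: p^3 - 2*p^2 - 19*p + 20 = (p - 1)*(p^2 - p - 20) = (p - 1)*(p + 4)*(p - 5)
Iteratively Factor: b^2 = (b)*(b)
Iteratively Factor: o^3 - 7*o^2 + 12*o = (o - 3)*(o^2 - 4*o) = o*(o - 3)*(o - 4)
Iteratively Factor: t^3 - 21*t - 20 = (t + 4)*(t^2 - 4*t - 5) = (t + 1)*(t + 4)*(t - 5)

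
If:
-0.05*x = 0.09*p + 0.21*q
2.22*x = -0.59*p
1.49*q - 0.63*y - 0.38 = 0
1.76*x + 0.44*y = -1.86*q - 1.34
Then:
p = 0.70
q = -0.26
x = -0.19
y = -1.21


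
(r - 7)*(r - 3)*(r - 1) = r^3 - 11*r^2 + 31*r - 21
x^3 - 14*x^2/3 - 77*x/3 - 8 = (x - 8)*(x + 1/3)*(x + 3)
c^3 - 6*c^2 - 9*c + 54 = (c - 6)*(c - 3)*(c + 3)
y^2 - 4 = (y - 2)*(y + 2)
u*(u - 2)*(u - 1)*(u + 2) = u^4 - u^3 - 4*u^2 + 4*u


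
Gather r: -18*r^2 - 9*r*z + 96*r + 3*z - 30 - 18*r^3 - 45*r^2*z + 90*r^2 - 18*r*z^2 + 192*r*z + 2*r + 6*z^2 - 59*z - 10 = -18*r^3 + r^2*(72 - 45*z) + r*(-18*z^2 + 183*z + 98) + 6*z^2 - 56*z - 40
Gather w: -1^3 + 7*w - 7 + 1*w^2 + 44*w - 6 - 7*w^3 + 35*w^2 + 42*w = -7*w^3 + 36*w^2 + 93*w - 14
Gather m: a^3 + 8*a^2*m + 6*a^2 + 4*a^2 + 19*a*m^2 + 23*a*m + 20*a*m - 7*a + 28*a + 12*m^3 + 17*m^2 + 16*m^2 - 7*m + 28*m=a^3 + 10*a^2 + 21*a + 12*m^3 + m^2*(19*a + 33) + m*(8*a^2 + 43*a + 21)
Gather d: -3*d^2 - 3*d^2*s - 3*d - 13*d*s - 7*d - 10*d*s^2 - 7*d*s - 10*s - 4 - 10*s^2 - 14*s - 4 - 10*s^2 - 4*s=d^2*(-3*s - 3) + d*(-10*s^2 - 20*s - 10) - 20*s^2 - 28*s - 8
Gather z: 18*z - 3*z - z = 14*z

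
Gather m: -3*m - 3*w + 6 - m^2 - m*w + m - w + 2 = -m^2 + m*(-w - 2) - 4*w + 8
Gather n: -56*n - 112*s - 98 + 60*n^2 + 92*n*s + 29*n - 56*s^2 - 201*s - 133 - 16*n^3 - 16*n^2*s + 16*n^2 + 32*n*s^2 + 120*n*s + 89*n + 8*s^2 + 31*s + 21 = -16*n^3 + n^2*(76 - 16*s) + n*(32*s^2 + 212*s + 62) - 48*s^2 - 282*s - 210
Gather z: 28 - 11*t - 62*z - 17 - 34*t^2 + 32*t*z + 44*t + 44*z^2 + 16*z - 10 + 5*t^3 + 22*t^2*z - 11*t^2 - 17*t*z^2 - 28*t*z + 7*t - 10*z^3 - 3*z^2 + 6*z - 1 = 5*t^3 - 45*t^2 + 40*t - 10*z^3 + z^2*(41 - 17*t) + z*(22*t^2 + 4*t - 40)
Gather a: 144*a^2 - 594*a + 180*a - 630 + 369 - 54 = 144*a^2 - 414*a - 315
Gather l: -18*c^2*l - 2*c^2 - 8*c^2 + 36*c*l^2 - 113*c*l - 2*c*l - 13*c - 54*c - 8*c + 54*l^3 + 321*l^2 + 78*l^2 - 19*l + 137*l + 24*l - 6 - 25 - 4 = -10*c^2 - 75*c + 54*l^3 + l^2*(36*c + 399) + l*(-18*c^2 - 115*c + 142) - 35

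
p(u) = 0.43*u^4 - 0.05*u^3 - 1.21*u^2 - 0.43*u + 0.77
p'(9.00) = 1219.52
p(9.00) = 2683.67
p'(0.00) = -0.43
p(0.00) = 0.77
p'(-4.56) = -155.60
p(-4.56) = 168.23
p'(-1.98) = -9.58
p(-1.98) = 3.87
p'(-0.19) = 0.01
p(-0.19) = 0.81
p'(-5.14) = -225.52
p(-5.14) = 277.94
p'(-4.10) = -111.57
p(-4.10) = 107.15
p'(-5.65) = -301.77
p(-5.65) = 411.78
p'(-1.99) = -9.76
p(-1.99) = 3.97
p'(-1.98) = -9.58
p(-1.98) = 3.87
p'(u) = 1.72*u^3 - 0.15*u^2 - 2.42*u - 0.43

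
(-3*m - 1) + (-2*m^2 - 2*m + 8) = -2*m^2 - 5*m + 7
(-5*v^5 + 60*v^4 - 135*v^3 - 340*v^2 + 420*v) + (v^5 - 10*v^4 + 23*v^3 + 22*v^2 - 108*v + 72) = -4*v^5 + 50*v^4 - 112*v^3 - 318*v^2 + 312*v + 72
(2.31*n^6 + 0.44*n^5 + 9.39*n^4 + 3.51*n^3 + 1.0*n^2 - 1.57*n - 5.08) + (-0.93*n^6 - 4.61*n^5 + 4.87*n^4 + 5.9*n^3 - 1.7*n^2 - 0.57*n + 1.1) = 1.38*n^6 - 4.17*n^5 + 14.26*n^4 + 9.41*n^3 - 0.7*n^2 - 2.14*n - 3.98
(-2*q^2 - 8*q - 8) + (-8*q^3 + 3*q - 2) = -8*q^3 - 2*q^2 - 5*q - 10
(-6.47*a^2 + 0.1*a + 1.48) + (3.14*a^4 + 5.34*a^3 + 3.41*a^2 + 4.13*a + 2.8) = 3.14*a^4 + 5.34*a^3 - 3.06*a^2 + 4.23*a + 4.28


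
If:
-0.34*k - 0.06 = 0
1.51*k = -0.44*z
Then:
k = -0.18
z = 0.61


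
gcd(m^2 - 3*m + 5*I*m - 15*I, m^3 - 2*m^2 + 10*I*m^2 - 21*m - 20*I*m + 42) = 1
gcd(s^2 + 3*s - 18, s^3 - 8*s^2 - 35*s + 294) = s + 6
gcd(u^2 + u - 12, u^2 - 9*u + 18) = u - 3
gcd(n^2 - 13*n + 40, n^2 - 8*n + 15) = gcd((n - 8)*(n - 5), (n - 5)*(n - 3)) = n - 5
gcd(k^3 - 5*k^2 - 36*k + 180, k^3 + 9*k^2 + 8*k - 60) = k + 6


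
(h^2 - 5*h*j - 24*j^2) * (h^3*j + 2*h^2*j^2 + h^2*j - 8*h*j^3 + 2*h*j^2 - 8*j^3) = h^5*j - 3*h^4*j^2 + h^4*j - 42*h^3*j^3 - 3*h^3*j^2 - 8*h^2*j^4 - 42*h^2*j^3 + 192*h*j^5 - 8*h*j^4 + 192*j^5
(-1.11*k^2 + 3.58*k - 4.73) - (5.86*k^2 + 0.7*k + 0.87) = -6.97*k^2 + 2.88*k - 5.6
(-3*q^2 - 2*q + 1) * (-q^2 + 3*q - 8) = 3*q^4 - 7*q^3 + 17*q^2 + 19*q - 8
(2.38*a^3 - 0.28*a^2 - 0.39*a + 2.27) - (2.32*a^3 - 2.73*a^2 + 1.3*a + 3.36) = 0.0600000000000001*a^3 + 2.45*a^2 - 1.69*a - 1.09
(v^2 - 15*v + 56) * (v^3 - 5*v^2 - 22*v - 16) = v^5 - 20*v^4 + 109*v^3 + 34*v^2 - 992*v - 896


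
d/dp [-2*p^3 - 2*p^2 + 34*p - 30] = -6*p^2 - 4*p + 34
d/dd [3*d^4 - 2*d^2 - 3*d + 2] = 12*d^3 - 4*d - 3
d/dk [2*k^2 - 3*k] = 4*k - 3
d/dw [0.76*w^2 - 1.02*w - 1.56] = 1.52*w - 1.02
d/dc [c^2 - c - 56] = 2*c - 1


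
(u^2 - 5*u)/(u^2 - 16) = u*(u - 5)/(u^2 - 16)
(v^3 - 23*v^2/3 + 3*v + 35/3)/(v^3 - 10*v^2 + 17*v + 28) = (v - 5/3)/(v - 4)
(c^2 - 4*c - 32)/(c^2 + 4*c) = (c - 8)/c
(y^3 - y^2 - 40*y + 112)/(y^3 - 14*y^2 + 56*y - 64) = (y^2 + 3*y - 28)/(y^2 - 10*y + 16)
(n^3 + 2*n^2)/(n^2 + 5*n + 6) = n^2/(n + 3)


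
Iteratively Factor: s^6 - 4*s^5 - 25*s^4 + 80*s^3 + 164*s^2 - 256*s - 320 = (s + 2)*(s^5 - 6*s^4 - 13*s^3 + 106*s^2 - 48*s - 160) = (s + 2)*(s + 4)*(s^4 - 10*s^3 + 27*s^2 - 2*s - 40) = (s - 2)*(s + 2)*(s + 4)*(s^3 - 8*s^2 + 11*s + 20) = (s - 4)*(s - 2)*(s + 2)*(s + 4)*(s^2 - 4*s - 5) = (s - 5)*(s - 4)*(s - 2)*(s + 2)*(s + 4)*(s + 1)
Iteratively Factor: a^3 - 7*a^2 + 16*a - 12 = (a - 3)*(a^2 - 4*a + 4) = (a - 3)*(a - 2)*(a - 2)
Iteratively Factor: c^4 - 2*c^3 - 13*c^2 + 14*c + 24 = (c - 2)*(c^3 - 13*c - 12) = (c - 4)*(c - 2)*(c^2 + 4*c + 3) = (c - 4)*(c - 2)*(c + 1)*(c + 3)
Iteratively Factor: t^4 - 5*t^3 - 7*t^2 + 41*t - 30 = (t - 2)*(t^3 - 3*t^2 - 13*t + 15) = (t - 2)*(t - 1)*(t^2 - 2*t - 15) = (t - 5)*(t - 2)*(t - 1)*(t + 3)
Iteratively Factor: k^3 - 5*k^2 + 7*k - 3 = (k - 1)*(k^2 - 4*k + 3) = (k - 1)^2*(k - 3)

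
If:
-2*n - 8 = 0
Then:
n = -4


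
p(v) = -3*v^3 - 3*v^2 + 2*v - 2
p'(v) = -9*v^2 - 6*v + 2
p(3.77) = -197.85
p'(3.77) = -148.54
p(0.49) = -2.09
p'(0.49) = -3.10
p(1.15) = -8.23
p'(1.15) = -16.80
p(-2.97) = 44.19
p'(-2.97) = -59.57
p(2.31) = -50.37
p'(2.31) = -59.88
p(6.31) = -862.55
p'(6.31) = -394.20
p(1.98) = -33.09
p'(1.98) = -45.16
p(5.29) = -519.48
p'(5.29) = -281.60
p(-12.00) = 4726.00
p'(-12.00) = -1222.00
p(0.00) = -2.00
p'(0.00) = 2.00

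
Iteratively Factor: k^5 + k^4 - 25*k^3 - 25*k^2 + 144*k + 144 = (k + 4)*(k^4 - 3*k^3 - 13*k^2 + 27*k + 36) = (k + 1)*(k + 4)*(k^3 - 4*k^2 - 9*k + 36) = (k - 3)*(k + 1)*(k + 4)*(k^2 - k - 12) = (k - 3)*(k + 1)*(k + 3)*(k + 4)*(k - 4)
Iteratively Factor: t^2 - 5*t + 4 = (t - 4)*(t - 1)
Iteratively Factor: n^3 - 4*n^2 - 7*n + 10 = (n - 1)*(n^2 - 3*n - 10) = (n - 1)*(n + 2)*(n - 5)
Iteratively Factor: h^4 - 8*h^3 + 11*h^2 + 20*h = (h)*(h^3 - 8*h^2 + 11*h + 20) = h*(h - 4)*(h^2 - 4*h - 5) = h*(h - 4)*(h + 1)*(h - 5)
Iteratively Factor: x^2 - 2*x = (x - 2)*(x)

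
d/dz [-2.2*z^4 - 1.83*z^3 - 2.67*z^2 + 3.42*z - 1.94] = -8.8*z^3 - 5.49*z^2 - 5.34*z + 3.42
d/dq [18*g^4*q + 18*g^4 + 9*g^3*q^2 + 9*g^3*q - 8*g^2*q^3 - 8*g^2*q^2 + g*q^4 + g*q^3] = g*(18*g^3 + 18*g^2*q + 9*g^2 - 24*g*q^2 - 16*g*q + 4*q^3 + 3*q^2)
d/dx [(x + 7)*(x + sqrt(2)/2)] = 2*x + sqrt(2)/2 + 7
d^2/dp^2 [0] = 0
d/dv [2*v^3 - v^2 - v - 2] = 6*v^2 - 2*v - 1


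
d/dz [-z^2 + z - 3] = 1 - 2*z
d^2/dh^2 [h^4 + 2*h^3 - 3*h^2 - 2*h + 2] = 12*h^2 + 12*h - 6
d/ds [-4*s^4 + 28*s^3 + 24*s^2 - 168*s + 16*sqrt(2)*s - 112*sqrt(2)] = -16*s^3 + 84*s^2 + 48*s - 168 + 16*sqrt(2)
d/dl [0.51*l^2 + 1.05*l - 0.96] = 1.02*l + 1.05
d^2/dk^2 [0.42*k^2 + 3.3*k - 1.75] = 0.840000000000000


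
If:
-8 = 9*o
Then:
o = -8/9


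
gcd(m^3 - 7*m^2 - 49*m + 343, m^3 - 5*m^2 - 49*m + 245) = m^2 - 49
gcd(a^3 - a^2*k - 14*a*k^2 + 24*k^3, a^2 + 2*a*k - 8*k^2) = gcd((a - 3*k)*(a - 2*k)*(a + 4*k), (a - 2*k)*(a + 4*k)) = a^2 + 2*a*k - 8*k^2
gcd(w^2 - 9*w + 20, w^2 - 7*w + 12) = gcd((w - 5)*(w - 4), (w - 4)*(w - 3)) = w - 4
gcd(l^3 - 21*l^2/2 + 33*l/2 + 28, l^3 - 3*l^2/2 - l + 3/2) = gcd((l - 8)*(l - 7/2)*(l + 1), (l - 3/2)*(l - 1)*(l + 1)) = l + 1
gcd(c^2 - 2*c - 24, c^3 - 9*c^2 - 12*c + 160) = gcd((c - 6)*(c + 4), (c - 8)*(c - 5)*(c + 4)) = c + 4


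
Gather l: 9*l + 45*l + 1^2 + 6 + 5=54*l + 12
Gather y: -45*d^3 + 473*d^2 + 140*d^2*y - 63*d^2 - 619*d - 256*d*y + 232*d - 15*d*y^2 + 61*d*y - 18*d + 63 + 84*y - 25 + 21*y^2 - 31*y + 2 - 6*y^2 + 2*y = -45*d^3 + 410*d^2 - 405*d + y^2*(15 - 15*d) + y*(140*d^2 - 195*d + 55) + 40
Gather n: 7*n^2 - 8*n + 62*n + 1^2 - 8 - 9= 7*n^2 + 54*n - 16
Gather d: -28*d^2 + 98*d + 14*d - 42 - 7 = -28*d^2 + 112*d - 49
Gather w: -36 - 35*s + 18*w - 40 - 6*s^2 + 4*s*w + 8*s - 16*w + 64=-6*s^2 - 27*s + w*(4*s + 2) - 12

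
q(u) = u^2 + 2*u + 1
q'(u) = 2*u + 2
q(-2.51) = 2.28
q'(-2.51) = -3.02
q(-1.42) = 0.18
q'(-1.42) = -0.84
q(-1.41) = 0.17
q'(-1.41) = -0.82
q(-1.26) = 0.07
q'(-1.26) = -0.52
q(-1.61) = 0.37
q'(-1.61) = -1.22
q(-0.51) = 0.24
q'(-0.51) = 0.98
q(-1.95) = 0.90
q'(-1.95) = -1.90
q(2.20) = 10.24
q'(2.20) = 6.40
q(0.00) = 1.00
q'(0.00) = 2.00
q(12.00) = 169.00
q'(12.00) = 26.00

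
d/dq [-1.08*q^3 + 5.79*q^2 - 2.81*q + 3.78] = -3.24*q^2 + 11.58*q - 2.81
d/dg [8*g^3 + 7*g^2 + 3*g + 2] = 24*g^2 + 14*g + 3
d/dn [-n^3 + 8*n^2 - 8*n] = -3*n^2 + 16*n - 8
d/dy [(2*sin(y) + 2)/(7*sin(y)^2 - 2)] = 2*(-14*sin(y) + 7*cos(y)^2 - 9)*cos(y)/(7*sin(y)^2 - 2)^2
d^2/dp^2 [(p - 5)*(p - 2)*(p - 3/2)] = 6*p - 17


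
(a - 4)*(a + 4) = a^2 - 16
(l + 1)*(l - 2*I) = l^2 + l - 2*I*l - 2*I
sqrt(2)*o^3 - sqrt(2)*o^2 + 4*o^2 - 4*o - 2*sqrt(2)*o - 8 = (o - 2)*(o + 2*sqrt(2))*(sqrt(2)*o + sqrt(2))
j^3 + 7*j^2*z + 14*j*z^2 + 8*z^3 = (j + z)*(j + 2*z)*(j + 4*z)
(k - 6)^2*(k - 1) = k^3 - 13*k^2 + 48*k - 36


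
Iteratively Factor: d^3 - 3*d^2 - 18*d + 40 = (d + 4)*(d^2 - 7*d + 10) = (d - 2)*(d + 4)*(d - 5)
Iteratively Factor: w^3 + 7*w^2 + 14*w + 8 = (w + 1)*(w^2 + 6*w + 8) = (w + 1)*(w + 2)*(w + 4)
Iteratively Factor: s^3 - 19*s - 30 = (s + 2)*(s^2 - 2*s - 15) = (s + 2)*(s + 3)*(s - 5)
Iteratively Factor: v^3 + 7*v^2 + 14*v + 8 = (v + 1)*(v^2 + 6*v + 8) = (v + 1)*(v + 2)*(v + 4)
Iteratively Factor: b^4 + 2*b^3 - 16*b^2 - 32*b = (b + 4)*(b^3 - 2*b^2 - 8*b) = b*(b + 4)*(b^2 - 2*b - 8) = b*(b + 2)*(b + 4)*(b - 4)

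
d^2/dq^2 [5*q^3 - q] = 30*q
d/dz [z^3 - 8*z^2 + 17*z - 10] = 3*z^2 - 16*z + 17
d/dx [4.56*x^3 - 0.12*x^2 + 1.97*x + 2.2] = 13.68*x^2 - 0.24*x + 1.97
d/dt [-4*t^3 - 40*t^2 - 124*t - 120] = -12*t^2 - 80*t - 124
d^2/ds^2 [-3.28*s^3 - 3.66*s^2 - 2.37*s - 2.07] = -19.68*s - 7.32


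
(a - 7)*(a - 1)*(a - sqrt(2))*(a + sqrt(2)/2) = a^4 - 8*a^3 - sqrt(2)*a^3/2 + 4*sqrt(2)*a^2 + 6*a^2 - 7*sqrt(2)*a/2 + 8*a - 7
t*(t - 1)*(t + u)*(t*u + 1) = t^4*u + t^3*u^2 - t^3*u + t^3 - t^2*u^2 + t^2*u - t^2 - t*u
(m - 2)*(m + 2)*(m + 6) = m^3 + 6*m^2 - 4*m - 24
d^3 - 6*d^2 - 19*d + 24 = (d - 8)*(d - 1)*(d + 3)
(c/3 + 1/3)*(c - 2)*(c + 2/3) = c^3/3 - c^2/9 - 8*c/9 - 4/9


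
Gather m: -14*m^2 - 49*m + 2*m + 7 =-14*m^2 - 47*m + 7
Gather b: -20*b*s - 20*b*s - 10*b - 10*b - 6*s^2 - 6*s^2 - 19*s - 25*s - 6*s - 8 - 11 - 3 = b*(-40*s - 20) - 12*s^2 - 50*s - 22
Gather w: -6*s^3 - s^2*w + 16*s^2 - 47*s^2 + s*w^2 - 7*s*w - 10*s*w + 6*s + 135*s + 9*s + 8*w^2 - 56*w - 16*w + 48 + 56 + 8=-6*s^3 - 31*s^2 + 150*s + w^2*(s + 8) + w*(-s^2 - 17*s - 72) + 112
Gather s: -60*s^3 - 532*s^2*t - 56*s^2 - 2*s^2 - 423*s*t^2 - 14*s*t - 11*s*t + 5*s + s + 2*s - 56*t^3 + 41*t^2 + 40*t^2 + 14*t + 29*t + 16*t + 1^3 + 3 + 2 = -60*s^3 + s^2*(-532*t - 58) + s*(-423*t^2 - 25*t + 8) - 56*t^3 + 81*t^2 + 59*t + 6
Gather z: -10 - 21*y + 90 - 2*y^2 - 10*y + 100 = -2*y^2 - 31*y + 180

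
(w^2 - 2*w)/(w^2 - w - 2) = w/(w + 1)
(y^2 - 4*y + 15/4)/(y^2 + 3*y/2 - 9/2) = (y - 5/2)/(y + 3)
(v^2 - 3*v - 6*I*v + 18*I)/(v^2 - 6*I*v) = (v - 3)/v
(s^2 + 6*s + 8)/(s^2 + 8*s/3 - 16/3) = 3*(s + 2)/(3*s - 4)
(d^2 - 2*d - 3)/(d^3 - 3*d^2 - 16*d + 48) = (d + 1)/(d^2 - 16)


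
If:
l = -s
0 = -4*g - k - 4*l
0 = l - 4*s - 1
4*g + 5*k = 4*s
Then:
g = -1/5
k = 0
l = 1/5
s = -1/5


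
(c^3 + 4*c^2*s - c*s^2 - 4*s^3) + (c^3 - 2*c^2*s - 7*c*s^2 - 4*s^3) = 2*c^3 + 2*c^2*s - 8*c*s^2 - 8*s^3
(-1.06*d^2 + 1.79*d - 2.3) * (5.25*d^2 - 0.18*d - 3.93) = -5.565*d^4 + 9.5883*d^3 - 8.2314*d^2 - 6.6207*d + 9.039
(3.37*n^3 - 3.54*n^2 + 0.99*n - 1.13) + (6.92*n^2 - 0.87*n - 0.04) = 3.37*n^3 + 3.38*n^2 + 0.12*n - 1.17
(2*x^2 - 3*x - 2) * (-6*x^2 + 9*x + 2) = -12*x^4 + 36*x^3 - 11*x^2 - 24*x - 4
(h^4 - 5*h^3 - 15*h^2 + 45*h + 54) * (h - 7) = h^5 - 12*h^4 + 20*h^3 + 150*h^2 - 261*h - 378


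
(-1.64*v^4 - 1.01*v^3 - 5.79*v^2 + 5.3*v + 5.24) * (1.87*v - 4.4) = -3.0668*v^5 + 5.3273*v^4 - 6.3833*v^3 + 35.387*v^2 - 13.5212*v - 23.056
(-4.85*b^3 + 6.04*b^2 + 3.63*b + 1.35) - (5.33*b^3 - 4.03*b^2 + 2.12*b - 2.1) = -10.18*b^3 + 10.07*b^2 + 1.51*b + 3.45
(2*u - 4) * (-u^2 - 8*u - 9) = -2*u^3 - 12*u^2 + 14*u + 36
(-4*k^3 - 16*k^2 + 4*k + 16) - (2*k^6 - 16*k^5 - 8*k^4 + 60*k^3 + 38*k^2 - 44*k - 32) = -2*k^6 + 16*k^5 + 8*k^4 - 64*k^3 - 54*k^2 + 48*k + 48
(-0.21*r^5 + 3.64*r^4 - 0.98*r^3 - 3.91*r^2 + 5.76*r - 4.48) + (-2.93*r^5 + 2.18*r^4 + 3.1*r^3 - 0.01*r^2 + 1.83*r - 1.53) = -3.14*r^5 + 5.82*r^4 + 2.12*r^3 - 3.92*r^2 + 7.59*r - 6.01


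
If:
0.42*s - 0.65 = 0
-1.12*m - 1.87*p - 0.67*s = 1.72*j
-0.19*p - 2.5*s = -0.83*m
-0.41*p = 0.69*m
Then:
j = 3.36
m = 3.37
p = -5.66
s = 1.55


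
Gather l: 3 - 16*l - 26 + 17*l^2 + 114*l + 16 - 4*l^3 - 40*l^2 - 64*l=-4*l^3 - 23*l^2 + 34*l - 7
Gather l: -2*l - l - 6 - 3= -3*l - 9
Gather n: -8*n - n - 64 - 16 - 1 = -9*n - 81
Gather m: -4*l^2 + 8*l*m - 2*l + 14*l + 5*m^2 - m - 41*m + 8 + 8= -4*l^2 + 12*l + 5*m^2 + m*(8*l - 42) + 16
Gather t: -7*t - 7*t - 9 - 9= -14*t - 18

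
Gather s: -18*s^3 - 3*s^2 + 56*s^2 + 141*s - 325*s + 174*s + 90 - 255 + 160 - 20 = -18*s^3 + 53*s^2 - 10*s - 25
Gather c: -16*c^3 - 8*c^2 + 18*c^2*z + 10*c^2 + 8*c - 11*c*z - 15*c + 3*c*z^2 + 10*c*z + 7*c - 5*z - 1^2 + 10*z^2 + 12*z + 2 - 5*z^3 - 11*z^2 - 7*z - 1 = -16*c^3 + c^2*(18*z + 2) + c*(3*z^2 - z) - 5*z^3 - z^2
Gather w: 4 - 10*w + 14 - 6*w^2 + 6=-6*w^2 - 10*w + 24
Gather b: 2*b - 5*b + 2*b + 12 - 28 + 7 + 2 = -b - 7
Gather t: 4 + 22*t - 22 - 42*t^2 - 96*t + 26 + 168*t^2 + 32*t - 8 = 126*t^2 - 42*t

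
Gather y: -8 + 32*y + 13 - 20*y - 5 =12*y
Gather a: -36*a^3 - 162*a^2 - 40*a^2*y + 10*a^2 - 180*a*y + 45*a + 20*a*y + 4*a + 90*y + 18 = -36*a^3 + a^2*(-40*y - 152) + a*(49 - 160*y) + 90*y + 18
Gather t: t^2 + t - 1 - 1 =t^2 + t - 2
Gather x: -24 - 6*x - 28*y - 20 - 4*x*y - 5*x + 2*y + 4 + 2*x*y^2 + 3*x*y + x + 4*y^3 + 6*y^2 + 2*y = x*(2*y^2 - y - 10) + 4*y^3 + 6*y^2 - 24*y - 40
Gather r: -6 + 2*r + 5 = 2*r - 1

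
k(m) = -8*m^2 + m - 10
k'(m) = 1 - 16*m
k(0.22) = -10.17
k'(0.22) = -2.52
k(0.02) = -9.98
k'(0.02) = 0.68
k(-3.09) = -89.47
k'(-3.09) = 50.44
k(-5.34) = -243.46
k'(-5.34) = 86.44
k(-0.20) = -10.52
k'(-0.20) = 4.20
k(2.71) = -66.04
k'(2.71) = -42.36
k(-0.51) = -12.59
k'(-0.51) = 9.16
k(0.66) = -12.82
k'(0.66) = -9.56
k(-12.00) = -1174.00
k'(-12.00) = 193.00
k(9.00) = -649.00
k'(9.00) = -143.00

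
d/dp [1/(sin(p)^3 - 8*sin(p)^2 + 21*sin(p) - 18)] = (7 - 3*sin(p))*cos(p)/((sin(p) - 3)^3*(sin(p) - 2)^2)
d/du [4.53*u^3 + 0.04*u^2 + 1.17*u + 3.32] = 13.59*u^2 + 0.08*u + 1.17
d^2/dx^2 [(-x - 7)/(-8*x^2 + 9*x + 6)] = 2*((-24*x - 47)*(-8*x^2 + 9*x + 6) - (x + 7)*(16*x - 9)^2)/(-8*x^2 + 9*x + 6)^3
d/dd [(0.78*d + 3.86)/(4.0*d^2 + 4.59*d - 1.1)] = (3.12*d^2 + 3.5802*d - (0.78*d + 3.86)*(8.0*d + 4.59) - 0.858)/(4.0*d^2 + 4.59*d - 1.1)^2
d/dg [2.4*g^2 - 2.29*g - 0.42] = 4.8*g - 2.29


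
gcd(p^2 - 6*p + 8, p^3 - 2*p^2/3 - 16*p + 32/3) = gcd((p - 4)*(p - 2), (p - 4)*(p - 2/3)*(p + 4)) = p - 4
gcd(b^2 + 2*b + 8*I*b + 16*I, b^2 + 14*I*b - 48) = b + 8*I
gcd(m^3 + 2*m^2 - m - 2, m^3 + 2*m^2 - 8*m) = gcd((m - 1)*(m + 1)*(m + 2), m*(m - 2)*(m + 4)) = 1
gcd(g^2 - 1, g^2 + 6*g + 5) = g + 1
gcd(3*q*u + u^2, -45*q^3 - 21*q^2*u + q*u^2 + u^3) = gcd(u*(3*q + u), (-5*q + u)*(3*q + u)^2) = 3*q + u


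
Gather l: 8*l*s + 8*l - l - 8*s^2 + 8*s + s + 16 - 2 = l*(8*s + 7) - 8*s^2 + 9*s + 14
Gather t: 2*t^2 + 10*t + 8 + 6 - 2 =2*t^2 + 10*t + 12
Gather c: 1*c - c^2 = -c^2 + c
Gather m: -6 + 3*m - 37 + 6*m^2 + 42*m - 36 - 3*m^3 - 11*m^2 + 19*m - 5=-3*m^3 - 5*m^2 + 64*m - 84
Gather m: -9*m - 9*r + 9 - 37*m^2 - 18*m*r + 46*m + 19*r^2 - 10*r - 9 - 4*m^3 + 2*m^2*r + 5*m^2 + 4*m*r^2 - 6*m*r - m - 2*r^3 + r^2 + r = -4*m^3 + m^2*(2*r - 32) + m*(4*r^2 - 24*r + 36) - 2*r^3 + 20*r^2 - 18*r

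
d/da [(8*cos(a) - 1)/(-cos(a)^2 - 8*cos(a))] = 2*(4*sin(a)^3/cos(a)^2 + tan(a))/(cos(a) + 8)^2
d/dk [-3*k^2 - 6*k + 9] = -6*k - 6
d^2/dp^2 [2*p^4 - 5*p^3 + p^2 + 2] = 24*p^2 - 30*p + 2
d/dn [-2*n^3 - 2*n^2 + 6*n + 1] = -6*n^2 - 4*n + 6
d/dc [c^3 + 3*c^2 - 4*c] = 3*c^2 + 6*c - 4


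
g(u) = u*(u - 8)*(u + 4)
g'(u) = u*(u - 8) + u*(u + 4) + (u - 8)*(u + 4) = 3*u^2 - 8*u - 32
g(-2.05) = 40.17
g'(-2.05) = -2.99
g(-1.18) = 30.55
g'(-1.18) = -18.38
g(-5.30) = -91.64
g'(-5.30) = 94.67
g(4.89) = -135.20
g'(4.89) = 0.62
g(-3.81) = 8.55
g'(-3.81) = 42.03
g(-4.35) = -18.80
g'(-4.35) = 59.57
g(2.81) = -99.32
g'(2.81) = -30.79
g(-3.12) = 30.53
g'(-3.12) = 22.16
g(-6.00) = -168.00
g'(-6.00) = 124.00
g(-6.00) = -168.00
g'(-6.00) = 124.00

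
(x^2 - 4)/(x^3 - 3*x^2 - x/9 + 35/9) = 9*(x^2 - 4)/(9*x^3 - 27*x^2 - x + 35)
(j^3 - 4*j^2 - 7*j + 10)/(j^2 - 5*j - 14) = (j^2 - 6*j + 5)/(j - 7)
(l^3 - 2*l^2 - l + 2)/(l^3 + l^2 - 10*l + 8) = (l + 1)/(l + 4)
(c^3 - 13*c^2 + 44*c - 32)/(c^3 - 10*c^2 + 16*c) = (c^2 - 5*c + 4)/(c*(c - 2))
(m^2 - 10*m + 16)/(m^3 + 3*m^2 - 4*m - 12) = (m - 8)/(m^2 + 5*m + 6)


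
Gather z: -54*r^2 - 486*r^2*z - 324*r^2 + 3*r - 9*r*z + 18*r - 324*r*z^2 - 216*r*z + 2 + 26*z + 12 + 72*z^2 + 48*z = -378*r^2 + 21*r + z^2*(72 - 324*r) + z*(-486*r^2 - 225*r + 74) + 14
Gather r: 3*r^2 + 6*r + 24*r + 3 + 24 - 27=3*r^2 + 30*r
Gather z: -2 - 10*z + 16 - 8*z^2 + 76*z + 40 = -8*z^2 + 66*z + 54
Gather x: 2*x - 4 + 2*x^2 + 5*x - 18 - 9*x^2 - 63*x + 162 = -7*x^2 - 56*x + 140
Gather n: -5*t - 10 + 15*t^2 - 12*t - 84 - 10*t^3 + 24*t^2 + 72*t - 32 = -10*t^3 + 39*t^2 + 55*t - 126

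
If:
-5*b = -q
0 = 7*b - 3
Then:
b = 3/7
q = 15/7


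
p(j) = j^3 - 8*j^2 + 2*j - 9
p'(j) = 3*j^2 - 16*j + 2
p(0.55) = -10.15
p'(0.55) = -5.89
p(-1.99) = -52.54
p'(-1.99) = 45.72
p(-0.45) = -11.61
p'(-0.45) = 9.81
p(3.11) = -50.08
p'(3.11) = -18.74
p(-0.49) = -12.02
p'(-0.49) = 10.56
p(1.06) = -14.68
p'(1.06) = -11.59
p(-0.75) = -15.42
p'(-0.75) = 15.69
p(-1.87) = -47.25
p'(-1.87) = 42.41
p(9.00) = 90.00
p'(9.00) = 101.00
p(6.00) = -69.00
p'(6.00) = 14.00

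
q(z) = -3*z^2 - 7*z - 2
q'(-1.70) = 3.20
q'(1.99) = -18.94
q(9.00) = -308.00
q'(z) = -6*z - 7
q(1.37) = -17.22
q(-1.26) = 2.06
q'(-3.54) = 14.24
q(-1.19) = 2.08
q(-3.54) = -14.81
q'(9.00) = -61.00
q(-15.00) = -572.00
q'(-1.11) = -0.34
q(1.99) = -27.81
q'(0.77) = -11.62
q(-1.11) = 2.07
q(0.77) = -9.17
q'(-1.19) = 0.14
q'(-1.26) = 0.56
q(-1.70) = 1.23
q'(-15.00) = 83.00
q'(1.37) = -15.22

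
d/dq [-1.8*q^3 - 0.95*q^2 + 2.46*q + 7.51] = -5.4*q^2 - 1.9*q + 2.46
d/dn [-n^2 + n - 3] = 1 - 2*n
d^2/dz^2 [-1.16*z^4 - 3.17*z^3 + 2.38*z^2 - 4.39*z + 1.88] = -13.92*z^2 - 19.02*z + 4.76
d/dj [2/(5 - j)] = 2/(j - 5)^2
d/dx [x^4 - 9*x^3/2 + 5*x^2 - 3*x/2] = 4*x^3 - 27*x^2/2 + 10*x - 3/2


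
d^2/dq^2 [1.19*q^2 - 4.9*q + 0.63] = 2.38000000000000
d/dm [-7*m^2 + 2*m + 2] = 2 - 14*m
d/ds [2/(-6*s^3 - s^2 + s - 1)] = 2*(18*s^2 + 2*s - 1)/(6*s^3 + s^2 - s + 1)^2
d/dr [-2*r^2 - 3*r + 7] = -4*r - 3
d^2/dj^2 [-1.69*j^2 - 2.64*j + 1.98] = -3.38000000000000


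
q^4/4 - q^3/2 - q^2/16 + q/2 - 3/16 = (q/4 + 1/4)*(q - 3/2)*(q - 1)*(q - 1/2)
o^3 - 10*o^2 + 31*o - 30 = (o - 5)*(o - 3)*(o - 2)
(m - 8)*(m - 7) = m^2 - 15*m + 56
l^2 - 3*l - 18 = (l - 6)*(l + 3)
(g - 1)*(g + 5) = g^2 + 4*g - 5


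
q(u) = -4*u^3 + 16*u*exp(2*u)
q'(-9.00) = -972.00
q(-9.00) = 2916.00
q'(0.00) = 16.00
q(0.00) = 0.00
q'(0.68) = 141.57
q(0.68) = 41.13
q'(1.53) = 1357.35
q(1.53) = 507.77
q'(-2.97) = -106.06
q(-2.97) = 104.67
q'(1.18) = 552.66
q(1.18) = 193.39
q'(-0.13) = 8.93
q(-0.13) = -1.59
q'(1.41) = 1001.54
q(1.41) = 367.27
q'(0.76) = 177.42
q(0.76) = 53.84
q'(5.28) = 7131931.68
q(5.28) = 3257055.30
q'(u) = -12*u^2 + 32*u*exp(2*u) + 16*exp(2*u)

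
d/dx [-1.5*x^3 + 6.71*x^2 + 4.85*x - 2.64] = -4.5*x^2 + 13.42*x + 4.85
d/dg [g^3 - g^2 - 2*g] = 3*g^2 - 2*g - 2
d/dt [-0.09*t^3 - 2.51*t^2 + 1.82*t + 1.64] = -0.27*t^2 - 5.02*t + 1.82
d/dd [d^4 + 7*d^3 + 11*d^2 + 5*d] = 4*d^3 + 21*d^2 + 22*d + 5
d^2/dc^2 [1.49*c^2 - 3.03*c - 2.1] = 2.98000000000000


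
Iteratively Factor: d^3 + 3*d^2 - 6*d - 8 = (d + 4)*(d^2 - d - 2) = (d - 2)*(d + 4)*(d + 1)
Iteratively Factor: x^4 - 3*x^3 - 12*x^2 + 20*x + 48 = (x + 2)*(x^3 - 5*x^2 - 2*x + 24) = (x - 3)*(x + 2)*(x^2 - 2*x - 8) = (x - 4)*(x - 3)*(x + 2)*(x + 2)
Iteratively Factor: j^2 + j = (j + 1)*(j)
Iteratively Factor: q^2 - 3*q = (q)*(q - 3)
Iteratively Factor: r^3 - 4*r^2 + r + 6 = (r - 2)*(r^2 - 2*r - 3) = (r - 3)*(r - 2)*(r + 1)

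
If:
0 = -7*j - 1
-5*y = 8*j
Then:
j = -1/7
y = 8/35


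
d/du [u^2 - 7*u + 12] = 2*u - 7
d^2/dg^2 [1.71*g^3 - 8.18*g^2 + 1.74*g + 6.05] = 10.26*g - 16.36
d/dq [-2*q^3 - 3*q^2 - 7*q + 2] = -6*q^2 - 6*q - 7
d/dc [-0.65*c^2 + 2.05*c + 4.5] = 2.05 - 1.3*c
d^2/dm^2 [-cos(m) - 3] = cos(m)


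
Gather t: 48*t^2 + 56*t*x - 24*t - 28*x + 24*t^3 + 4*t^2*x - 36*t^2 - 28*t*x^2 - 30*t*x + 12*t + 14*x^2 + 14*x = 24*t^3 + t^2*(4*x + 12) + t*(-28*x^2 + 26*x - 12) + 14*x^2 - 14*x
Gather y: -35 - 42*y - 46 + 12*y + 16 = -30*y - 65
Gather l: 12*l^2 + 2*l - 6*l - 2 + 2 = 12*l^2 - 4*l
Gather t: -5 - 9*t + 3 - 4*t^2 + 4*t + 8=-4*t^2 - 5*t + 6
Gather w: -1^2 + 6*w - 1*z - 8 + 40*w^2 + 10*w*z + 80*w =40*w^2 + w*(10*z + 86) - z - 9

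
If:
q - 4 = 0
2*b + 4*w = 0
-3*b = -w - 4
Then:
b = 8/7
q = 4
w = -4/7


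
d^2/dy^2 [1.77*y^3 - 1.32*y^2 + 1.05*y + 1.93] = 10.62*y - 2.64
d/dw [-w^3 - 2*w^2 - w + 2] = -3*w^2 - 4*w - 1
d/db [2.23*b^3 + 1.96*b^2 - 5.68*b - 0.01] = 6.69*b^2 + 3.92*b - 5.68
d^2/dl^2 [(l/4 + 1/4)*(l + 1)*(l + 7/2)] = 3*l/2 + 11/4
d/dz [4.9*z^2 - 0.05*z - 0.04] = 9.8*z - 0.05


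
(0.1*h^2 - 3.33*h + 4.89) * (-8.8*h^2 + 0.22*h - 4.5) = -0.88*h^4 + 29.326*h^3 - 44.2146*h^2 + 16.0608*h - 22.005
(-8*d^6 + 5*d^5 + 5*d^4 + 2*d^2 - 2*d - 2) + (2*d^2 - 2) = -8*d^6 + 5*d^5 + 5*d^4 + 4*d^2 - 2*d - 4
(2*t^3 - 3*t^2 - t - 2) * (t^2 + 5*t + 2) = 2*t^5 + 7*t^4 - 12*t^3 - 13*t^2 - 12*t - 4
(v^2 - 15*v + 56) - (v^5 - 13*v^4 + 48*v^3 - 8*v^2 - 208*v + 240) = -v^5 + 13*v^4 - 48*v^3 + 9*v^2 + 193*v - 184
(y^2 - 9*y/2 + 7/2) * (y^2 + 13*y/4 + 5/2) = y^4 - 5*y^3/4 - 69*y^2/8 + y/8 + 35/4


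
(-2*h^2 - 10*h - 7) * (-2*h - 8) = 4*h^3 + 36*h^2 + 94*h + 56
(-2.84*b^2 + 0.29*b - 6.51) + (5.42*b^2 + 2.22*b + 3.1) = 2.58*b^2 + 2.51*b - 3.41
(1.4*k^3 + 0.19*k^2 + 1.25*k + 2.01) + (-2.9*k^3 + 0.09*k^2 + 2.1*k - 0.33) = -1.5*k^3 + 0.28*k^2 + 3.35*k + 1.68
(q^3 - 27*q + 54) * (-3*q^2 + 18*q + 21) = -3*q^5 + 18*q^4 + 102*q^3 - 648*q^2 + 405*q + 1134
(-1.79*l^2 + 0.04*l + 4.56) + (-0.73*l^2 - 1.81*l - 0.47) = -2.52*l^2 - 1.77*l + 4.09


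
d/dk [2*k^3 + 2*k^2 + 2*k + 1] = 6*k^2 + 4*k + 2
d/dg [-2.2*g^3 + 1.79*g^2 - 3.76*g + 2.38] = -6.6*g^2 + 3.58*g - 3.76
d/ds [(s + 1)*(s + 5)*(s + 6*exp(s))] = 6*s^2*exp(s) + 3*s^2 + 48*s*exp(s) + 12*s + 66*exp(s) + 5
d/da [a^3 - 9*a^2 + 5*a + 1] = 3*a^2 - 18*a + 5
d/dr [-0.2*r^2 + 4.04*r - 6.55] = 4.04 - 0.4*r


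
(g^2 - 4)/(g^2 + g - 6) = (g + 2)/(g + 3)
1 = 1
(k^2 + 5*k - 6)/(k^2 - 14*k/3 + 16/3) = 3*(k^2 + 5*k - 6)/(3*k^2 - 14*k + 16)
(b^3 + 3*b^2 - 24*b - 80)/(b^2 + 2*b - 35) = (b^2 + 8*b + 16)/(b + 7)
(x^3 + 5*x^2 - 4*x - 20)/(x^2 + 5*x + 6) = (x^2 + 3*x - 10)/(x + 3)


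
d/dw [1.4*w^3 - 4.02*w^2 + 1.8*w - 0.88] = 4.2*w^2 - 8.04*w + 1.8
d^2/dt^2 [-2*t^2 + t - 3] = -4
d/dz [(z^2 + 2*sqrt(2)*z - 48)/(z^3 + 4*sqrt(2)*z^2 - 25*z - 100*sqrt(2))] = (-z^4 - 4*sqrt(2)*z^3 + 103*z^2 + 184*sqrt(2)*z - 1600)/(z^6 + 8*sqrt(2)*z^5 - 18*z^4 - 400*sqrt(2)*z^3 - 975*z^2 + 5000*sqrt(2)*z + 20000)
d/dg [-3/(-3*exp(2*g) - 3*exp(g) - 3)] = (-2*exp(g) - 1)*exp(g)/(exp(2*g) + exp(g) + 1)^2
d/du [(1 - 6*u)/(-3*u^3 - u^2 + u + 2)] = (18*u^3 + 6*u^2 - 6*u - (6*u - 1)*(9*u^2 + 2*u - 1) - 12)/(3*u^3 + u^2 - u - 2)^2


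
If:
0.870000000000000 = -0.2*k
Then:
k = -4.35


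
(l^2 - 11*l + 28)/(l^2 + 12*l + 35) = (l^2 - 11*l + 28)/(l^2 + 12*l + 35)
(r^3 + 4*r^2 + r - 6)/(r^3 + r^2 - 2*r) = (r + 3)/r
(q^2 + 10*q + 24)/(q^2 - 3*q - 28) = (q + 6)/(q - 7)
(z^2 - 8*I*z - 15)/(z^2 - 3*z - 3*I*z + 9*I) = (z - 5*I)/(z - 3)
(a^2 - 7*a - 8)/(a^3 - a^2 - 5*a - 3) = (a - 8)/(a^2 - 2*a - 3)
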